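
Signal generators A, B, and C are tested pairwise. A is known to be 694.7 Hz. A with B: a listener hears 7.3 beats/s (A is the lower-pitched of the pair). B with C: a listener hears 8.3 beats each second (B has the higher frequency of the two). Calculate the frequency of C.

B is above A, so f_B = 694.7 + 7.3 = 702 Hz.
C is below B, so f_C = 702 − 8.3 = 693.7 Hz.

693.7 Hz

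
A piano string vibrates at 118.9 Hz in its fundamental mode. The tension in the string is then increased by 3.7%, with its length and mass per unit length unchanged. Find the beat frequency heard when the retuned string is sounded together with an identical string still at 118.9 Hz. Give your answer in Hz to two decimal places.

2.18 Hz

For a string, f ∝ √T, so the new frequency is 118.9·√1.037 = 121.0797 Hz.
f_beat = |121.0797 − 118.9| = 2.18 Hz.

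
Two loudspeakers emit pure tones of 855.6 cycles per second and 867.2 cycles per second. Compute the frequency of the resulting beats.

11.6 Hz

f_beat = |f₁ − f₂|.
|855.6 − 867.2| = 11.6 Hz.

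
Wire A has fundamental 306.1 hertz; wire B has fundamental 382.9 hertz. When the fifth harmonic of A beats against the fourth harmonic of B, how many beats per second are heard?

1.1 Hz

Fifth harmonic of the first: 5·306.1 = 1530.5 Hz.
Fourth harmonic of the second: 4·382.9 = 1531.6 Hz.
f_beat = |1530.5 − 1531.6| = 1.1 Hz.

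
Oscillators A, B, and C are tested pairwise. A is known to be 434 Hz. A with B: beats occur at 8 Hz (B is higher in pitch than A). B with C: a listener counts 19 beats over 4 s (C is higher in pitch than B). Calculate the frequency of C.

446.75 Hz

B is above A, so f_B = 434 + 8 = 442 Hz.
B–C: Beat frequency = 19/4 = 4.75 Hz.
C is above B, so f_C = 442 + 4.75 = 446.75 Hz.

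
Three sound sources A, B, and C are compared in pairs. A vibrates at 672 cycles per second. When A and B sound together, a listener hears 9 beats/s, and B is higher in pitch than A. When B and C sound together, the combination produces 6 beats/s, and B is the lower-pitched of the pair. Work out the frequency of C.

B is above A, so f_B = 672 + 9 = 681 Hz.
C is above B, so f_C = 681 + 6 = 687 Hz.

687 Hz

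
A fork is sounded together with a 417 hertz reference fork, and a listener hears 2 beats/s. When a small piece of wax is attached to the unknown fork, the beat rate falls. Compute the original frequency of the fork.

|f − 417| = 2, so the fork was at either 415 Hz or 419 Hz.
Loading a fork with wax lowers its frequency; the adjustment lowers the fork's frequency.
The beat rate fell, so the adjustment moved the fork toward 417 Hz — it must have started above the reference.

419 Hz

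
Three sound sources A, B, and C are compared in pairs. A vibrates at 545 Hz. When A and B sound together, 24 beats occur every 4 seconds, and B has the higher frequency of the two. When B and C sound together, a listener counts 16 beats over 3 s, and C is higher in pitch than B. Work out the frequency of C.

A–B: Beat frequency = 24/4 = 6 Hz.
B is above A, so f_B = 545 + 6 = 551 Hz.
B–C: Beat frequency = 16/3 = 5.3333 Hz.
C is above B, so f_C = 551 + 5.3333 = 556.3333 Hz.

556.3333 Hz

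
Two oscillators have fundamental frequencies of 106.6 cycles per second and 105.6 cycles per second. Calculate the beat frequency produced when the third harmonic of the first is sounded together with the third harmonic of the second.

3.0 Hz

Third harmonic of the first: 3·106.6 = 319.8 Hz.
Third harmonic of the second: 3·105.6 = 316.8 Hz.
f_beat = |319.8 − 316.8| = 3.0 Hz.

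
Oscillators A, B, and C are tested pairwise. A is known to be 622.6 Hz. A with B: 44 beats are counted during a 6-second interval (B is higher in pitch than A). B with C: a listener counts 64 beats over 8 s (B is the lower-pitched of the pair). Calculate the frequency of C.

637.9333 Hz

A–B: Beat frequency = 44/6 = 7.3333 Hz.
B is above A, so f_B = 622.6 + 7.3333 = 629.9333 Hz.
B–C: Beat frequency = 64/8 = 8 Hz.
C is above B, so f_C = 629.9333 + 8 = 637.9333 Hz.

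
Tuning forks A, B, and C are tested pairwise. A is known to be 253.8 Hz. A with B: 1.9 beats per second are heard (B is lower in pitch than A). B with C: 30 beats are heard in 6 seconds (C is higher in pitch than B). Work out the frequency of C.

256.9 Hz

B is below A, so f_B = 253.8 − 1.9 = 251.9 Hz.
B–C: Beat frequency = 30/6 = 5 Hz.
C is above B, so f_C = 251.9 + 5 = 256.9 Hz.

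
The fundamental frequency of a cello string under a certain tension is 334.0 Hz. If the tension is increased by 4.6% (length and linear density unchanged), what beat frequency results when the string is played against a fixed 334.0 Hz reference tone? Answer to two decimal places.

7.60 Hz

For a string, f ∝ √T, so the new frequency is 334.0·√1.046 = 341.5956 Hz.
f_beat = |341.5956 − 334.0| = 7.60 Hz.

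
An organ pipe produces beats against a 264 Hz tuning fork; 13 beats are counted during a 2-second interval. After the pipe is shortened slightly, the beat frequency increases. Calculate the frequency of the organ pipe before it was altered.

Beat frequency = 13/2 = 6.5 Hz.
|f − 264| = 6.5, so the organ pipe was at either 257.5 Hz or 270.5 Hz.
A shorter pipe has a higher fundamental; the adjustment raises the organ pipe's frequency.
The beat rate rose, so the adjustment moved the organ pipe further from 264 Hz — it was already above the reference.

270.5 Hz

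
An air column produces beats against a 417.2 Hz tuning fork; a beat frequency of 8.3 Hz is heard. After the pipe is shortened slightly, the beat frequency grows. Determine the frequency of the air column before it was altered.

|f − 417.2| = 8.3, so the air column was at either 408.9 Hz or 425.5 Hz.
A shorter pipe has a higher fundamental; the adjustment raises the air column's frequency.
The beat rate rose, so the adjustment moved the air column further from 417.2 Hz — it was already above the reference.

425.5 Hz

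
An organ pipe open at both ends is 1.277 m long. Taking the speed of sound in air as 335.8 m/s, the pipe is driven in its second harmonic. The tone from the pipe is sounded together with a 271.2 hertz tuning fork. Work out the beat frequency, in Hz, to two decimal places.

8.24 Hz

Open pipe: f_n = n·v/(2L) = 2·335.8/(2·1.277) = 262.9601 Hz.
f_beat = |262.9601 − 271.2| = 8.24 Hz.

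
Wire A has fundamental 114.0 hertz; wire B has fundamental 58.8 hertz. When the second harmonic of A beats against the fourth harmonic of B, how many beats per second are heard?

7.2 Hz

Second harmonic of the first: 2·114.0 = 228.0 Hz.
Fourth harmonic of the second: 4·58.8 = 235.2 Hz.
f_beat = |228.0 − 235.2| = 7.2 Hz.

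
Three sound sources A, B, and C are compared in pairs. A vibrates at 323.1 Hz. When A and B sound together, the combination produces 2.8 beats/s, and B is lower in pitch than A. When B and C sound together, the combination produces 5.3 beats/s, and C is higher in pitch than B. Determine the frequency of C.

B is below A, so f_B = 323.1 − 2.8 = 320.3 Hz.
C is above B, so f_C = 320.3 + 5.3 = 325.6 Hz.

325.6 Hz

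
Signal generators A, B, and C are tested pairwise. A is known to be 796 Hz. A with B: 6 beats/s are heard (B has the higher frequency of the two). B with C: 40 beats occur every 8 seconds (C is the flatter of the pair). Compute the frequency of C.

B is above A, so f_B = 796 + 6 = 802 Hz.
B–C: Beat frequency = 40/8 = 5 Hz.
C is below B, so f_C = 802 − 5 = 797 Hz.

797 Hz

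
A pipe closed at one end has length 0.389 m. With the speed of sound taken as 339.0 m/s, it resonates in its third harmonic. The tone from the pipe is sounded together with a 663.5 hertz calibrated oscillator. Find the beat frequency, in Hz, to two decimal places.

9.90 Hz

Closed pipe (odd harmonics): f_n = n·v/(4L) = 3·339.0/(4·0.389) = 653.5990 Hz.
f_beat = |653.5990 − 663.5| = 9.90 Hz.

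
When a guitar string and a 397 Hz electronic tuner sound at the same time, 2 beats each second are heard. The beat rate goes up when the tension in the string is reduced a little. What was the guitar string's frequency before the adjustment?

|f − 397| = 2, so the guitar string was at either 395 Hz or 399 Hz.
Lower tension means lower frequency; the adjustment lowers the guitar string's frequency.
The beat rate rose, so the adjustment moved the guitar string further from 397 Hz — it was already below the reference.

395 Hz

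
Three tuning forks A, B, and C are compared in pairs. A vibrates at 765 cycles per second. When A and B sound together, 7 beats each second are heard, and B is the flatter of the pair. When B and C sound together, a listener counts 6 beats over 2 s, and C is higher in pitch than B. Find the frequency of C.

B is below A, so f_B = 765 − 7 = 758 Hz.
B–C: Beat frequency = 6/2 = 3 Hz.
C is above B, so f_C = 758 + 3 = 761 Hz.

761 Hz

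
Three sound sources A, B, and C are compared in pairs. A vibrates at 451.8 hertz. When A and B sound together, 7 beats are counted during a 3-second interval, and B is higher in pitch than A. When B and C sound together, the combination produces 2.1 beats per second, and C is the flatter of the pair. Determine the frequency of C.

A–B: Beat frequency = 7/3 = 2.3333 Hz.
B is above A, so f_B = 451.8 + 2.3333 = 454.1333 Hz.
C is below B, so f_C = 454.1333 − 2.1 = 452.0333 Hz.

452.0333 Hz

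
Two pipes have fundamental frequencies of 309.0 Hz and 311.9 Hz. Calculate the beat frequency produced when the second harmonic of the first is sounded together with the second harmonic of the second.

5.8 Hz

Second harmonic of the first: 2·309.0 = 618.0 Hz.
Second harmonic of the second: 2·311.9 = 623.8 Hz.
f_beat = |618.0 − 623.8| = 5.8 Hz.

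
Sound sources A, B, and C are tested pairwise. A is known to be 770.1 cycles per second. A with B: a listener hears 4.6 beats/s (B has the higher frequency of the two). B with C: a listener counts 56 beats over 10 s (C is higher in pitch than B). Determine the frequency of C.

B is above A, so f_B = 770.1 + 4.6 = 774.7 Hz.
B–C: Beat frequency = 56/10 = 5.6 Hz.
C is above B, so f_C = 774.7 + 5.6 = 780.3 Hz.

780.3 Hz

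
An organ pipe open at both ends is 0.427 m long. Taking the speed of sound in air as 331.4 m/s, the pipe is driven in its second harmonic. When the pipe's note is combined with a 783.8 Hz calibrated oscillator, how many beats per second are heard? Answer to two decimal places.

Open pipe: f_n = n·v/(2L) = 2·331.4/(2·0.427) = 776.1124 Hz.
f_beat = |776.1124 − 783.8| = 7.69 Hz.

7.69 Hz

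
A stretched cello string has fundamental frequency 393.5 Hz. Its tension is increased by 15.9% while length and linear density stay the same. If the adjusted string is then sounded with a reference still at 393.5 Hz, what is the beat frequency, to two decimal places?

For a string, f ∝ √T, so the new frequency is 393.5·√1.159 = 423.6298 Hz.
f_beat = |423.6298 − 393.5| = 30.13 Hz.

30.13 Hz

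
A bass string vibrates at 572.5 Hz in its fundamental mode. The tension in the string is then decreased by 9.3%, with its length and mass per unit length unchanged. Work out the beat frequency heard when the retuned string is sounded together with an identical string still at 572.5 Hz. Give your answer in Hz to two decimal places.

For a string, f ∝ √T, so the new frequency is 572.5·√0.907 = 545.2292 Hz.
f_beat = |545.2292 − 572.5| = 27.27 Hz.

27.27 Hz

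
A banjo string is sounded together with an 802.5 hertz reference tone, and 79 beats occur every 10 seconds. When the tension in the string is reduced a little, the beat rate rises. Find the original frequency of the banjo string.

Beat frequency = 79/10 = 7.9 Hz.
|f − 802.5| = 7.9, so the banjo string was at either 794.6 Hz or 810.4 Hz.
Lower tension means lower frequency; the adjustment lowers the banjo string's frequency.
The beat rate rose, so the adjustment moved the banjo string further from 802.5 Hz — it was already below the reference.

794.6 Hz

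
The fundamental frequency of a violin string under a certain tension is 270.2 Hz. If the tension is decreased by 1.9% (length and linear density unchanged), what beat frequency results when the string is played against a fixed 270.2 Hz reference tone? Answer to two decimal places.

2.58 Hz

For a string, f ∝ √T, so the new frequency is 270.2·√0.981 = 267.6208 Hz.
f_beat = |267.6208 − 270.2| = 2.58 Hz.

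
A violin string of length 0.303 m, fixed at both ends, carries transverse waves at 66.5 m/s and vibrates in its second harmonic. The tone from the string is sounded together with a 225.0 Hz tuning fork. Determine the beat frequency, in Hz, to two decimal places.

For a string fixed at both ends, f_n = n·v/(2L) = 2·66.5/(2·0.303) = 219.4719 Hz.
f_beat = |219.4719 − 225.0| = 5.53 Hz.

5.53 Hz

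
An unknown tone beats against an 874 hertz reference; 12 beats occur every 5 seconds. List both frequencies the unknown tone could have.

Beat frequency = 12/5 = 2.4 Hz.
|f − 874| = 2.4, so f = 874 ± 2.4.

871.6 Hz or 876.4 Hz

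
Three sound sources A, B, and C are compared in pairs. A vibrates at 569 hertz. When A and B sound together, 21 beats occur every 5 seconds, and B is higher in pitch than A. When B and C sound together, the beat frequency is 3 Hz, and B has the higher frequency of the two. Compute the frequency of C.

570.2 Hz

A–B: Beat frequency = 21/5 = 4.2 Hz.
B is above A, so f_B = 569 + 4.2 = 573.2 Hz.
C is below B, so f_C = 573.2 − 3 = 570.2 Hz.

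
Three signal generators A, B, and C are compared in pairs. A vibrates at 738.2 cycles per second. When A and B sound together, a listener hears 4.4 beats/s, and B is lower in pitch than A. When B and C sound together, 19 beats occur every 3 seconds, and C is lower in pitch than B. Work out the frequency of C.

B is below A, so f_B = 738.2 − 4.4 = 733.8 Hz.
B–C: Beat frequency = 19/3 = 6.3333 Hz.
C is below B, so f_C = 733.8 − 6.3333 = 727.4667 Hz.

727.4667 Hz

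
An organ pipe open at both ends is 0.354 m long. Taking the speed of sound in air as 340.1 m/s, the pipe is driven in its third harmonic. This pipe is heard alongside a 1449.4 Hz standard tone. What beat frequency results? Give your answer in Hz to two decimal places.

Open pipe: f_n = n·v/(2L) = 3·340.1/(2·0.354) = 1441.1017 Hz.
f_beat = |1441.1017 − 1449.4| = 8.30 Hz.

8.30 Hz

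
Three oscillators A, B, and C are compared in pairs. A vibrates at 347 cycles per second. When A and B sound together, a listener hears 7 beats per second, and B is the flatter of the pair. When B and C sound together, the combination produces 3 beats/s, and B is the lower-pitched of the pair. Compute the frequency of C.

B is below A, so f_B = 347 − 7 = 340 Hz.
C is above B, so f_C = 340 + 3 = 343 Hz.

343 Hz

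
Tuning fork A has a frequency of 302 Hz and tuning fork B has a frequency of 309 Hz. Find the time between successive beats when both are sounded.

f_beat = |302 − 309| = 7 Hz.
Beat period T = 1 / f_beat = 1 / 7 s.

0.143 s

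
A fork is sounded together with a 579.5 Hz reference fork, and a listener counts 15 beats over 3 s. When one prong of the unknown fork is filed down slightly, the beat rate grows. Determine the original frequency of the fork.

Beat frequency = 15/3 = 5 Hz.
|f − 579.5| = 5, so the fork was at either 574.5 Hz or 584.5 Hz.
Filing a prong removes mass and raises the fork's frequency; the adjustment raises the fork's frequency.
The beat rate rose, so the adjustment moved the fork further from 579.5 Hz — it was already above the reference.

584.5 Hz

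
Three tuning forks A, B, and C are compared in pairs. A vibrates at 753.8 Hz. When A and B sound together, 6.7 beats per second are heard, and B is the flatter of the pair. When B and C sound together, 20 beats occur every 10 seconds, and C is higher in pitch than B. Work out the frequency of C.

B is below A, so f_B = 753.8 − 6.7 = 747.1 Hz.
B–C: Beat frequency = 20/10 = 2 Hz.
C is above B, so f_C = 747.1 + 2 = 749.1 Hz.

749.1 Hz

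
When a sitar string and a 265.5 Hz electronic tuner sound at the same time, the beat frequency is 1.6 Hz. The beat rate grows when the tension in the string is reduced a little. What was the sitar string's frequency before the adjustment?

|f − 265.5| = 1.6, so the sitar string was at either 263.9 Hz or 267.1 Hz.
Lower tension means lower frequency; the adjustment lowers the sitar string's frequency.
The beat rate rose, so the adjustment moved the sitar string further from 265.5 Hz — it was already below the reference.

263.9 Hz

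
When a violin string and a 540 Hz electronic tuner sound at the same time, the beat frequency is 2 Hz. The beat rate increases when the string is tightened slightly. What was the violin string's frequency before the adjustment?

542 Hz

|f − 540| = 2, so the violin string was at either 538 Hz or 542 Hz.
Increasing tension raises a string's frequency; the adjustment raises the violin string's frequency.
The beat rate rose, so the adjustment moved the violin string further from 540 Hz — it was already above the reference.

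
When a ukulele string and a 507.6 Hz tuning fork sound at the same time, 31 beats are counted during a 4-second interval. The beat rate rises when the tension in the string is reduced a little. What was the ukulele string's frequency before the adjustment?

499.85 Hz

Beat frequency = 31/4 = 7.75 Hz.
|f − 507.6| = 7.75, so the ukulele string was at either 499.85 Hz or 515.35 Hz.
Lower tension means lower frequency; the adjustment lowers the ukulele string's frequency.
The beat rate rose, so the adjustment moved the ukulele string further from 507.6 Hz — it was already below the reference.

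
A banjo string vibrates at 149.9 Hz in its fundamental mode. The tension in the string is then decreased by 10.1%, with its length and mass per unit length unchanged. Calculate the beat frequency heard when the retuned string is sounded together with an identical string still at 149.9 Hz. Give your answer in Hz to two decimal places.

For a string, f ∝ √T, so the new frequency is 149.9·√0.899 = 142.1286 Hz.
f_beat = |142.1286 − 149.9| = 7.77 Hz.

7.77 Hz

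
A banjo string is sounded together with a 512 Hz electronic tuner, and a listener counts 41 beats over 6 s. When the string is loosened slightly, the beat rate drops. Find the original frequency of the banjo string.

Beat frequency = 41/6 = 6.8333 Hz.
|f − 512| = 6.8333, so the banjo string was at either 505.1667 Hz or 518.8333 Hz.
Reducing tension lowers a string's frequency; the adjustment lowers the banjo string's frequency.
The beat rate fell, so the adjustment moved the banjo string toward 512 Hz — it must have started above the reference.

518.8333 Hz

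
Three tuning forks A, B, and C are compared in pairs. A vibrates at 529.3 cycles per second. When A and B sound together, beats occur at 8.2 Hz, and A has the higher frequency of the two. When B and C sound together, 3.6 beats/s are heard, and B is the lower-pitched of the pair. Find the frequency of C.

524.7 Hz

B is below A, so f_B = 529.3 − 8.2 = 521.1 Hz.
C is above B, so f_C = 521.1 + 3.6 = 524.7 Hz.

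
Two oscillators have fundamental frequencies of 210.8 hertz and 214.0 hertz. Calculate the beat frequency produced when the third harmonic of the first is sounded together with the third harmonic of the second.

9.6 Hz

Third harmonic of the first: 3·210.8 = 632.4 Hz.
Third harmonic of the second: 3·214.0 = 642.0 Hz.
f_beat = |632.4 − 642.0| = 9.6 Hz.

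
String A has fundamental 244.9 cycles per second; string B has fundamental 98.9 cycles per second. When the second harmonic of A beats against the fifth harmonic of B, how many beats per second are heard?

Second harmonic of the first: 2·244.9 = 489.8 Hz.
Fifth harmonic of the second: 5·98.9 = 494.5 Hz.
f_beat = |489.8 − 494.5| = 4.7 Hz.

4.7 Hz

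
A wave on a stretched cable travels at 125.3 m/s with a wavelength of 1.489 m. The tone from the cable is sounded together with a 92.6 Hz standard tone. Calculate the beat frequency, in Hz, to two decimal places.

8.45 Hz

Source frequency f = v/λ = 125.3/1.489 = 84.1504 Hz.
f_beat = |84.1504 − 92.6| = 8.45 Hz.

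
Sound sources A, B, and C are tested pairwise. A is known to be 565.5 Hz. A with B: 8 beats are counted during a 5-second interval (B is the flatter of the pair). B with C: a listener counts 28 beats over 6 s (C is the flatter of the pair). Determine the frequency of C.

A–B: Beat frequency = 8/5 = 1.6 Hz.
B is below A, so f_B = 565.5 − 1.6 = 563.9 Hz.
B–C: Beat frequency = 28/6 = 4.6667 Hz.
C is below B, so f_C = 563.9 − 4.6667 = 559.2333 Hz.

559.2333 Hz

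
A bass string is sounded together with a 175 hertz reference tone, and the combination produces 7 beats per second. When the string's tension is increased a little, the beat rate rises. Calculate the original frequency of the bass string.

182 Hz

|f − 175| = 7, so the bass string was at either 168 Hz or 182 Hz.
Higher tension means higher frequency; the adjustment raises the bass string's frequency.
The beat rate rose, so the adjustment moved the bass string further from 175 Hz — it was already above the reference.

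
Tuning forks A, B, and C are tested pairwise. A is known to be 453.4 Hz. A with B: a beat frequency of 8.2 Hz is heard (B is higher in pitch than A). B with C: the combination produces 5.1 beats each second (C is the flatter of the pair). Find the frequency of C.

456.5 Hz

B is above A, so f_B = 453.4 + 8.2 = 461.6 Hz.
C is below B, so f_C = 461.6 − 5.1 = 456.5 Hz.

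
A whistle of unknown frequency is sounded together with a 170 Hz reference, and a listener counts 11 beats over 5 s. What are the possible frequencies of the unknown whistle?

167.8 Hz or 172.2 Hz

Beat frequency = 11/5 = 2.2 Hz.
|f − 170| = 2.2, so f = 170 ± 2.2.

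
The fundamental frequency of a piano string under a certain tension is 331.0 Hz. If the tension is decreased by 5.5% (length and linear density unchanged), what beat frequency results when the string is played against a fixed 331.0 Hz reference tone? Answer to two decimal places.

For a string, f ∝ √T, so the new frequency is 331.0·√0.945 = 321.7688 Hz.
f_beat = |321.7688 − 331.0| = 9.23 Hz.

9.23 Hz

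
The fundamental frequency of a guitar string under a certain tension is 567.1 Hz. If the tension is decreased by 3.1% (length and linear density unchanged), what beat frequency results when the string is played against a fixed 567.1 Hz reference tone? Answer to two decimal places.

For a string, f ∝ √T, so the new frequency is 567.1·√0.969 = 558.2408 Hz.
f_beat = |558.2408 − 567.1| = 8.86 Hz.

8.86 Hz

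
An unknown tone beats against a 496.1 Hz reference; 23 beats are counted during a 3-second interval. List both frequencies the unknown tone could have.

Beat frequency = 23/3 = 7.6667 Hz.
|f − 496.1| = 7.6667, so f = 496.1 ± 7.6667.

488.4333 Hz or 503.7667 Hz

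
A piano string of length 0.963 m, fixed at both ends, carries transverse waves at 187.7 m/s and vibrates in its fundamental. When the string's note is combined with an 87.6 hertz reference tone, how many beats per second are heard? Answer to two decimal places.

For a string fixed at both ends, f_n = n·v/(2L) = 1·187.7/(2·0.963) = 97.4559 Hz.
f_beat = |97.4559 − 87.6| = 9.86 Hz.

9.86 Hz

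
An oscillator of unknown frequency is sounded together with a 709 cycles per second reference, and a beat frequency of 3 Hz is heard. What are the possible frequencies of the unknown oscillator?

|f − 709| = 3, so f = 709 ± 3.

706 Hz or 712 Hz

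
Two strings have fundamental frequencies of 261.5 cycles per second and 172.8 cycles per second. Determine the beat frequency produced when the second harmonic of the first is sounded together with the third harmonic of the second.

4.6 Hz

Second harmonic of the first: 2·261.5 = 523.0 Hz.
Third harmonic of the second: 3·172.8 = 518.4 Hz.
f_beat = |523.0 − 518.4| = 4.6 Hz.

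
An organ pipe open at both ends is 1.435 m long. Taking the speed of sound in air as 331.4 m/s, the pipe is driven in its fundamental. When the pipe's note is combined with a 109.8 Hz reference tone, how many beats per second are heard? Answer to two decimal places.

Open pipe: f_n = n·v/(2L) = 1·331.4/(2·1.435) = 115.4704 Hz.
f_beat = |115.4704 − 109.8| = 5.67 Hz.

5.67 Hz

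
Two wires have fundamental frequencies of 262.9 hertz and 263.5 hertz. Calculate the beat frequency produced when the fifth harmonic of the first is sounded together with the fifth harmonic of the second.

Fifth harmonic of the first: 5·262.9 = 1314.5 Hz.
Fifth harmonic of the second: 5·263.5 = 1317.5 Hz.
f_beat = |1314.5 − 1317.5| = 3.0 Hz.

3.0 Hz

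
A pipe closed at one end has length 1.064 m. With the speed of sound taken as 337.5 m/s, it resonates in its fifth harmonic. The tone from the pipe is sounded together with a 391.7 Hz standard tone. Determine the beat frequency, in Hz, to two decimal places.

Closed pipe (odd harmonics): f_n = n·v/(4L) = 5·337.5/(4·1.064) = 396.4991 Hz.
f_beat = |396.4991 − 391.7| = 4.80 Hz.

4.80 Hz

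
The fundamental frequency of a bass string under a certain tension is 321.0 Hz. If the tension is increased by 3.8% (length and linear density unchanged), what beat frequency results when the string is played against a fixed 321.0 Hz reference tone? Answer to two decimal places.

6.04 Hz

For a string, f ∝ √T, so the new frequency is 321.0·√1.038 = 327.0421 Hz.
f_beat = |327.0421 − 321.0| = 6.04 Hz.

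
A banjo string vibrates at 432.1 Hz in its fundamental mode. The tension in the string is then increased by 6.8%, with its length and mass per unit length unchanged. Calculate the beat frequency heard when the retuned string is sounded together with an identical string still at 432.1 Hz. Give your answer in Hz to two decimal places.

For a string, f ∝ √T, so the new frequency is 432.1·√1.068 = 446.5498 Hz.
f_beat = |446.5498 − 432.1| = 14.45 Hz.

14.45 Hz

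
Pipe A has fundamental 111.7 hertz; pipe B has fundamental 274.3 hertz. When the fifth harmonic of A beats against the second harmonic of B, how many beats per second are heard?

Fifth harmonic of the first: 5·111.7 = 558.5 Hz.
Second harmonic of the second: 2·274.3 = 548.6 Hz.
f_beat = |558.5 − 548.6| = 9.9 Hz.

9.9 Hz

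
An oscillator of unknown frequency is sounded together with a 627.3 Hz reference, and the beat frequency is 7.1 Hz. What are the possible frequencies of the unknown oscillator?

|f − 627.3| = 7.1, so f = 627.3 ± 7.1.

620.2 Hz or 634.4 Hz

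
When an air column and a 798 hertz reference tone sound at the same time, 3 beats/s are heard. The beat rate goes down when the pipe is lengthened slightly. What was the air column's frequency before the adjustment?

|f − 798| = 3, so the air column was at either 795 Hz or 801 Hz.
A longer pipe has a lower fundamental; the adjustment lowers the air column's frequency.
The beat rate fell, so the adjustment moved the air column toward 798 Hz — it must have started above the reference.

801 Hz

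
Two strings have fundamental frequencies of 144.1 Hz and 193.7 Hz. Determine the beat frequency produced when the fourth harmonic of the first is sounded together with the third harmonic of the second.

4.7 Hz

Fourth harmonic of the first: 4·144.1 = 576.4 Hz.
Third harmonic of the second: 3·193.7 = 581.1 Hz.
f_beat = |576.4 − 581.1| = 4.7 Hz.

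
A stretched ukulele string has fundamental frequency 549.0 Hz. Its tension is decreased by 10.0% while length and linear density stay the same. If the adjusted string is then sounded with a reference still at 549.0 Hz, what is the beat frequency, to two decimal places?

For a string, f ∝ √T, so the new frequency is 549.0·√0.900 = 520.8271 Hz.
f_beat = |520.8271 − 549.0| = 28.17 Hz.

28.17 Hz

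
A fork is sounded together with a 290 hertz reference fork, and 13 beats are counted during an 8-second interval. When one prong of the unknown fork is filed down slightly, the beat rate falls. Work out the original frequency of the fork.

Beat frequency = 13/8 = 1.625 Hz.
|f − 290| = 1.625, so the fork was at either 288.375 Hz or 291.625 Hz.
Filing a prong removes mass and raises the fork's frequency; the adjustment raises the fork's frequency.
The beat rate fell, so the adjustment moved the fork toward 290 Hz — it must have started below the reference.

288.375 Hz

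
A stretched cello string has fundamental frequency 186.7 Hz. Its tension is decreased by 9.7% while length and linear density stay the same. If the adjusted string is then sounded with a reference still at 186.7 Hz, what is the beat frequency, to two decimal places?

For a string, f ∝ √T, so the new frequency is 186.7·√0.903 = 177.4141 Hz.
f_beat = |177.4141 − 186.7| = 9.29 Hz.

9.29 Hz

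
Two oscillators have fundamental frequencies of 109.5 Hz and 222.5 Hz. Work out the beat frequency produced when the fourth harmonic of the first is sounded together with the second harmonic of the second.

7.0 Hz

Fourth harmonic of the first: 4·109.5 = 438.0 Hz.
Second harmonic of the second: 2·222.5 = 445.0 Hz.
f_beat = |438.0 − 445.0| = 7.0 Hz.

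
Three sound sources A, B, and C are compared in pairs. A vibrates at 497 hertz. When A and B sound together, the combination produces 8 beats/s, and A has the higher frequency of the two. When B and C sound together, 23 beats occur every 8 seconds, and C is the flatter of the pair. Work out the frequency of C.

B is below A, so f_B = 497 − 8 = 489 Hz.
B–C: Beat frequency = 23/8 = 2.875 Hz.
C is below B, so f_C = 489 − 2.875 = 486.125 Hz.

486.125 Hz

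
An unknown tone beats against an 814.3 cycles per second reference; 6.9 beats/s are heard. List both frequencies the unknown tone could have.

807.4 Hz or 821.2 Hz

|f − 814.3| = 6.9, so f = 814.3 ± 6.9.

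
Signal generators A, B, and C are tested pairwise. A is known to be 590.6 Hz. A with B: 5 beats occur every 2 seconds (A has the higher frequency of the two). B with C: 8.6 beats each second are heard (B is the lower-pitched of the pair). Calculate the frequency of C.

A–B: Beat frequency = 5/2 = 2.5 Hz.
B is below A, so f_B = 590.6 − 2.5 = 588.1 Hz.
C is above B, so f_C = 588.1 + 8.6 = 596.7 Hz.

596.7 Hz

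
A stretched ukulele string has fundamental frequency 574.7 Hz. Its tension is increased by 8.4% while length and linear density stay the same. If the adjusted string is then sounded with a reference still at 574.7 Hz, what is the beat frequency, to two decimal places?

For a string, f ∝ √T, so the new frequency is 574.7·√1.084 = 598.3507 Hz.
f_beat = |598.3507 − 574.7| = 23.65 Hz.

23.65 Hz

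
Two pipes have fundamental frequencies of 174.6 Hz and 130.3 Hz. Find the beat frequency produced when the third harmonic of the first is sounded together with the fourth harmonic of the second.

2.6 Hz

Third harmonic of the first: 3·174.6 = 523.8 Hz.
Fourth harmonic of the second: 4·130.3 = 521.2 Hz.
f_beat = |523.8 − 521.2| = 2.6 Hz.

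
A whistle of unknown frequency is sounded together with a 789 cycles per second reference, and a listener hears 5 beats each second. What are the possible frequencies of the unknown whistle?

784 Hz or 794 Hz

|f − 789| = 5, so f = 789 ± 5.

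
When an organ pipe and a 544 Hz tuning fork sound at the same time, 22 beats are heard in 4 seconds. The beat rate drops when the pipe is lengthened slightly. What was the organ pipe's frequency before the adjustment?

Beat frequency = 22/4 = 5.5 Hz.
|f − 544| = 5.5, so the organ pipe was at either 538.5 Hz or 549.5 Hz.
A longer pipe has a lower fundamental; the adjustment lowers the organ pipe's frequency.
The beat rate fell, so the adjustment moved the organ pipe toward 544 Hz — it must have started above the reference.

549.5 Hz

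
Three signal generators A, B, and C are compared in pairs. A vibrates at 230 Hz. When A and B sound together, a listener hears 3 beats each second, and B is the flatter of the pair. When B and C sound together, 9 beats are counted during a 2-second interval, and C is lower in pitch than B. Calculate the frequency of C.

222.5 Hz

B is below A, so f_B = 230 − 3 = 227 Hz.
B–C: Beat frequency = 9/2 = 4.5 Hz.
C is below B, so f_C = 227 − 4.5 = 222.5 Hz.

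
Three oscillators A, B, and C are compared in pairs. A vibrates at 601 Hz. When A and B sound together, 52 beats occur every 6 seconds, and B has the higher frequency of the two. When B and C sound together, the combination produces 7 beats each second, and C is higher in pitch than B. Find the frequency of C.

A–B: Beat frequency = 52/6 = 8.6667 Hz.
B is above A, so f_B = 601 + 8.6667 = 609.6667 Hz.
C is above B, so f_C = 609.6667 + 7 = 616.6667 Hz.

616.6667 Hz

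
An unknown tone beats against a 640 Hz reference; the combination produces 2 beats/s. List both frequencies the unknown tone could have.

|f − 640| = 2, so f = 640 ± 2.

638 Hz or 642 Hz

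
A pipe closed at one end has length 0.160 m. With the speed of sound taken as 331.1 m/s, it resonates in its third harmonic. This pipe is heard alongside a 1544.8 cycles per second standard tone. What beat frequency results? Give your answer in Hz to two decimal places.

Closed pipe (odd harmonics): f_n = n·v/(4L) = 3·331.1/(4·0.160) = 1552.0312 Hz.
f_beat = |1552.0312 − 1544.8| = 7.23 Hz.

7.23 Hz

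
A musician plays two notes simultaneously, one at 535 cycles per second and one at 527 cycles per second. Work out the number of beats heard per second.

f_beat = |f₁ − f₂|.
|535 − 527| = 8 Hz.

8 Hz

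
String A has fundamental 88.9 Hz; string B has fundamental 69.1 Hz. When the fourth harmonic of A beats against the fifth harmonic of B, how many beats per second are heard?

10.1 Hz

Fourth harmonic of the first: 4·88.9 = 355.6 Hz.
Fifth harmonic of the second: 5·69.1 = 345.5 Hz.
f_beat = |355.6 − 345.5| = 10.1 Hz.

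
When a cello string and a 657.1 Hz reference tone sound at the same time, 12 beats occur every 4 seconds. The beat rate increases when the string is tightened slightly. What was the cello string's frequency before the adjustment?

Beat frequency = 12/4 = 3 Hz.
|f − 657.1| = 3, so the cello string was at either 654.1 Hz or 660.1 Hz.
Increasing tension raises a string's frequency; the adjustment raises the cello string's frequency.
The beat rate rose, so the adjustment moved the cello string further from 657.1 Hz — it was already above the reference.

660.1 Hz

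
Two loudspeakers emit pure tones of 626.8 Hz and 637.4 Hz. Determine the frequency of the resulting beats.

f_beat = |f₁ − f₂|.
|626.8 − 637.4| = 10.6 Hz.

10.6 Hz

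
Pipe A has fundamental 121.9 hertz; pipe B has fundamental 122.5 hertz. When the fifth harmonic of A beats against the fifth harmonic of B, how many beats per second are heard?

3.0 Hz

Fifth harmonic of the first: 5·121.9 = 609.5 Hz.
Fifth harmonic of the second: 5·122.5 = 612.5 Hz.
f_beat = |609.5 − 612.5| = 3.0 Hz.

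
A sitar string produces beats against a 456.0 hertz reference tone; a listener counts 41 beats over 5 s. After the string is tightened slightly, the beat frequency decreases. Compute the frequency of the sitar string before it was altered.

447.8 Hz

Beat frequency = 41/5 = 8.2 Hz.
|f − 456.0| = 8.2, so the sitar string was at either 447.8 Hz or 464.2 Hz.
Increasing tension raises a string's frequency; the adjustment raises the sitar string's frequency.
The beat rate fell, so the adjustment moved the sitar string toward 456.0 Hz — it must have started below the reference.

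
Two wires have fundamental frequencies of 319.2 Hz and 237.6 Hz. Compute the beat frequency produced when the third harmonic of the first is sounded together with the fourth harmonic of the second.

Third harmonic of the first: 3·319.2 = 957.6 Hz.
Fourth harmonic of the second: 4·237.6 = 950.4 Hz.
f_beat = |957.6 − 950.4| = 7.2 Hz.

7.2 Hz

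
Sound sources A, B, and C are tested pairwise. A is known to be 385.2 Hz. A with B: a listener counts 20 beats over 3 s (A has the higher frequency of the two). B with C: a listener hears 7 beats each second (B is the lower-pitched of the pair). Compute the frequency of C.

385.5333 Hz

A–B: Beat frequency = 20/3 = 6.6667 Hz.
B is below A, so f_B = 385.2 − 6.6667 = 378.5333 Hz.
C is above B, so f_C = 378.5333 + 7 = 385.5333 Hz.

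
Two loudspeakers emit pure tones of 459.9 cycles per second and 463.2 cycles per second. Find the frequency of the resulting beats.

3.3 Hz

f_beat = |f₁ − f₂|.
|459.9 − 463.2| = 3.3 Hz.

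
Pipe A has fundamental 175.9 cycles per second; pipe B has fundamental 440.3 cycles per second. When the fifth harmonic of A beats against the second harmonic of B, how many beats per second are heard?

1.1 Hz

Fifth harmonic of the first: 5·175.9 = 879.5 Hz.
Second harmonic of the second: 2·440.3 = 880.6 Hz.
f_beat = |879.5 − 880.6| = 1.1 Hz.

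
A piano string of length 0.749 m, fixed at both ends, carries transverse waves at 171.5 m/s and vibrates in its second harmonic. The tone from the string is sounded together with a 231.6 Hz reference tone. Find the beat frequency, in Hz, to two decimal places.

2.63 Hz

For a string fixed at both ends, f_n = n·v/(2L) = 2·171.5/(2·0.749) = 228.9720 Hz.
f_beat = |228.9720 − 231.6| = 2.63 Hz.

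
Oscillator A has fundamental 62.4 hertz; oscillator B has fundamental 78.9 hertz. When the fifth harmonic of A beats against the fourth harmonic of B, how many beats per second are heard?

3.6 Hz

Fifth harmonic of the first: 5·62.4 = 312.0 Hz.
Fourth harmonic of the second: 4·78.9 = 315.6 Hz.
f_beat = |312.0 − 315.6| = 3.6 Hz.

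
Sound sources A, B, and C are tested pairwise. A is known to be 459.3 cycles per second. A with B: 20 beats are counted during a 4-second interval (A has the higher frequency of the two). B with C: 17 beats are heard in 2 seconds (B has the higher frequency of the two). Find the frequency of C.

445.8 Hz

A–B: Beat frequency = 20/4 = 5 Hz.
B is below A, so f_B = 459.3 − 5 = 454.3 Hz.
B–C: Beat frequency = 17/2 = 8.5 Hz.
C is below B, so f_C = 454.3 − 8.5 = 445.8 Hz.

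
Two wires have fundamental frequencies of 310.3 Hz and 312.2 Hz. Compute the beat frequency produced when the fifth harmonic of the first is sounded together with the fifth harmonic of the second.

Fifth harmonic of the first: 5·310.3 = 1551.5 Hz.
Fifth harmonic of the second: 5·312.2 = 1561.0 Hz.
f_beat = |1551.5 − 1561.0| = 9.5 Hz.

9.5 Hz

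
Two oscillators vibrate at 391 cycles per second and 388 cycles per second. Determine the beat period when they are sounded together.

0.333 s

f_beat = |391 − 388| = 3 Hz.
Beat period T = 1 / f_beat = 1 / 3 s.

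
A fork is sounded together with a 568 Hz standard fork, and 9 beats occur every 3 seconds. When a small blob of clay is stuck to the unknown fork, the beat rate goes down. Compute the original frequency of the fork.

Beat frequency = 9/3 = 3 Hz.
|f − 568| = 3, so the fork was at either 565 Hz or 571 Hz.
Adding mass to a fork lowers its frequency; the adjustment lowers the fork's frequency.
The beat rate fell, so the adjustment moved the fork toward 568 Hz — it must have started above the reference.

571 Hz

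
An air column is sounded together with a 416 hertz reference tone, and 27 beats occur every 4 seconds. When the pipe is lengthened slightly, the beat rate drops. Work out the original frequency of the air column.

422.75 Hz

Beat frequency = 27/4 = 6.75 Hz.
|f − 416| = 6.75, so the air column was at either 409.25 Hz or 422.75 Hz.
A longer pipe has a lower fundamental; the adjustment lowers the air column's frequency.
The beat rate fell, so the adjustment moved the air column toward 416 Hz — it must have started above the reference.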